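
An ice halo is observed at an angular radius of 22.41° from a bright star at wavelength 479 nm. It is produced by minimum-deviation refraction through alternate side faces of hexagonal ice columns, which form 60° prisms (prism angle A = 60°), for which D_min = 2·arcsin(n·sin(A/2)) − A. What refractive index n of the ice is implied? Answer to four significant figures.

1.318

Rearranging: n = sin((D_min + A)/2) / sin(A/2).
(D_min + A)/2 = (22.41° + 60°)/2 = 41.205°.
n = sin 41.205° / sin 30° = 0.6588 / 0.5000 = 1.3175.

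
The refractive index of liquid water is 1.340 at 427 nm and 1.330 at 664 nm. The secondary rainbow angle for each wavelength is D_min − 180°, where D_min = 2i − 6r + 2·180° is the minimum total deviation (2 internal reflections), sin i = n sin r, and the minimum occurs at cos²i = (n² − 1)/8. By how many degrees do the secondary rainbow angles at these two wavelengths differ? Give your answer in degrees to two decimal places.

2.61°

At 427 nm (n = 1.340): cos²i = 0.09945 → i = 71.618°, r = 45.088°, D_min = 232.709°, rainbow angle = 52.709°.
At 664 nm (n = 1.330): cos²i = 0.09611 → i = 71.940°, r = 45.630°, D_min = 230.101°, rainbow angle = 50.101°.
Angular width = |52.709° − 50.101°| = 2.608°.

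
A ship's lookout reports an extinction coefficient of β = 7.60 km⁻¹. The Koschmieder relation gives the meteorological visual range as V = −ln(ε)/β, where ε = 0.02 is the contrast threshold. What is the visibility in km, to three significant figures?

V = −ln(0.02) / 7.60 = 3.912 / 7.60 = 0.5147 km.

0.515 km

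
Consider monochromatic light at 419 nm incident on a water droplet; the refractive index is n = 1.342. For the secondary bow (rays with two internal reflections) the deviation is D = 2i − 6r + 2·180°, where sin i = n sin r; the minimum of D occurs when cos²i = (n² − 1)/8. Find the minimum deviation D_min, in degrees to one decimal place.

233.2°

cos²i = (1.80096 − 1)/8 = 0.10012; i = arccos(0.31642) = 71.554°.
sin r = sin 71.554°/1.342 = 0.70687; r = 44.981°.
D_min = 2·71.554° − 6·44.981° + 360° = 233.222°.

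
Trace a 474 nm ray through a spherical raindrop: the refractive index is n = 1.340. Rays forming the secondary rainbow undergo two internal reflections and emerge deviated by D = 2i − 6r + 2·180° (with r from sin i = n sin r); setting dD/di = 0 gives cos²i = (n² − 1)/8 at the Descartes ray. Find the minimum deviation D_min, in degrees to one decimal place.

cos²i = (1.79560 − 1)/8 = 0.09945; i = arccos(0.31536) = 71.618°.
sin r = sin 71.618°/1.340 = 0.70819; r = 45.088°.
D_min = 2·71.618° − 6·45.088° + 360° = 232.709°.

232.7°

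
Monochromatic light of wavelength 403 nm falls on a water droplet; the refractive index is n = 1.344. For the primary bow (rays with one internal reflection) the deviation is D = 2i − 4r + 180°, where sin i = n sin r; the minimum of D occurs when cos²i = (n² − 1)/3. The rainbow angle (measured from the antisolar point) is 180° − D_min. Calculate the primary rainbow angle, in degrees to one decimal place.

cos²i = (1.80634 − 1)/3 = 0.26878; i = arccos(0.51844) = 58.772°.
sin r = sin 58.772°/1.344 = 0.63625; r = 39.512°.
D_min = 2·58.772° − 4·39.512° + 180° = 139.495°.
Rainbow angle = 180° − D_min = 40.505°.

40.5°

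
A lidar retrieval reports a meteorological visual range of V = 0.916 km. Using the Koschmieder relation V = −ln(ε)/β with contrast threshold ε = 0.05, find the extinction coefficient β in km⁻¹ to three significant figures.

3.27 km⁻¹

β = −ln(0.05) / V = 2.996 / 0.916 = 3.2705 km⁻¹.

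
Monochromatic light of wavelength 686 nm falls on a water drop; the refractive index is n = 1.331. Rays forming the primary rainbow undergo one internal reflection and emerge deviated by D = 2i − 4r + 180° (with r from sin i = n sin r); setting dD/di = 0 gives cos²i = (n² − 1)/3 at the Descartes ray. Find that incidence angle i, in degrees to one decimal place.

59.5°

cos²i = (1.331² − 1)/3 = (1.77156 − 1)/3 = 0.25719.
cos i = 0.50714, so i = 59.527°.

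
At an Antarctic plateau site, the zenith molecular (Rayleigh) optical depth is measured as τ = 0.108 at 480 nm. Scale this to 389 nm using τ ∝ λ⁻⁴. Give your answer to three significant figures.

0.250

τ(389 nm) = τ(480 nm) × (480/389)⁴ = 0.108 × (1.2339)⁴ = 0.108 × 2.3183 = 0.2504.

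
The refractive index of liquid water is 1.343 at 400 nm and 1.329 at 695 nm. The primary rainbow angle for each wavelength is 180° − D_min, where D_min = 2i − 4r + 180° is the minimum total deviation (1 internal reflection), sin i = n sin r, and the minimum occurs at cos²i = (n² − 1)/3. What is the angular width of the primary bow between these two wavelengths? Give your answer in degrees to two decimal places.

At 400 nm (n = 1.343): cos²i = 0.26788 → i = 58.830°, r = 39.577°, D_min = 139.354°, rainbow angle = 40.646°.
At 695 nm (n = 1.329): cos²i = 0.25541 → i = 59.643°, r = 40.487°, D_min = 137.337°, rainbow angle = 42.663°.
Angular width = |40.646° − 42.663°| = 2.017°.

2.02°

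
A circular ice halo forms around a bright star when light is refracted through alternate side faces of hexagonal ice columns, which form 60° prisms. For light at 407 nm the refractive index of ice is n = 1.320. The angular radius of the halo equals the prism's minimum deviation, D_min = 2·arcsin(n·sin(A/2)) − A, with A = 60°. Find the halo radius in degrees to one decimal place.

22.6°

n·sin(A/2) = 1.320 × sin 30° = 1.320 × 0.5000 = 0.6600.
D_min = 2·arcsin(0.6600) − 60° = 2 × 41.300° − 60° = 22.600°.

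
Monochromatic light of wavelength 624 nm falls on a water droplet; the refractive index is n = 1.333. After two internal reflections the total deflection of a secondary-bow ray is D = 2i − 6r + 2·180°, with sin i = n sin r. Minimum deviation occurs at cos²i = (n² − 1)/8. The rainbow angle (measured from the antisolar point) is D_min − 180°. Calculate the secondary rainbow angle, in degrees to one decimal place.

cos²i = (1.77689 − 1)/8 = 0.09711; i = arccos(0.31163) = 71.843°.
sin r = sin 71.843°/1.333 = 0.71283; r = 45.466°.
D_min = 2·71.843° − 6·45.466° + 360° = 230.891°.
Rainbow angle = D_min − 180° = 50.891°.

50.9°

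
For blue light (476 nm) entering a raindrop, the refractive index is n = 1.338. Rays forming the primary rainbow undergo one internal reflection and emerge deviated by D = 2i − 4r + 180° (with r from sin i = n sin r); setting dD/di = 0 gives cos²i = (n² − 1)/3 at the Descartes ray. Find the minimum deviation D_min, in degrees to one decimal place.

cos²i = (1.79024 − 1)/3 = 0.26341; i = arccos(0.51324) = 59.120°.
sin r = sin 59.120°/1.338 = 0.64144; r = 39.899°.
D_min = 2·59.120° − 4·39.899° + 180° = 138.643°.

138.6°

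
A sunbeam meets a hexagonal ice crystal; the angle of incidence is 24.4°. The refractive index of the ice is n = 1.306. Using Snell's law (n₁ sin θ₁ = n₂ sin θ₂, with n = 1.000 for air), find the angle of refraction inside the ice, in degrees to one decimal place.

18.4°

Snell: sin θ_r = sin θ_i / n = sin 24.4° / 1.306 = 0.4131 / 1.306 = 0.3163.
θ_r = arcsin(0.3163) = 18.44°.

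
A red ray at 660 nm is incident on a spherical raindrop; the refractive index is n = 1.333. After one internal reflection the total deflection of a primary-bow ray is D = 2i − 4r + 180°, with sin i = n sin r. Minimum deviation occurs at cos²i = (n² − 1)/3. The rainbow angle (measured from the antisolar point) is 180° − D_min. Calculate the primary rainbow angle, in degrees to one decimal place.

cos²i = (1.77689 − 1)/3 = 0.25896; i = arccos(0.50888) = 59.410°.
sin r = sin 59.410°/1.333 = 0.64579; r = 40.225°.
D_min = 2·59.410° − 4·40.225° + 180° = 137.922°.
Rainbow angle = 180° − D_min = 42.078°.

42.1°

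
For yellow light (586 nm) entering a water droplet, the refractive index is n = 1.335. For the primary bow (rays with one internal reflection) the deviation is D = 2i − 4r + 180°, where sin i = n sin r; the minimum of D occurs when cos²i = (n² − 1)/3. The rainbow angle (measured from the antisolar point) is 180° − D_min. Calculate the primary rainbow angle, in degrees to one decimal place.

cos²i = (1.78222 − 1)/3 = 0.26074; i = arccos(0.51063) = 59.294°.
sin r = sin 59.294°/1.335 = 0.64405; r = 40.094°.
D_min = 2·59.294° − 4·40.094° + 180° = 138.212°.
Rainbow angle = 180° − D_min = 41.788°.

41.8°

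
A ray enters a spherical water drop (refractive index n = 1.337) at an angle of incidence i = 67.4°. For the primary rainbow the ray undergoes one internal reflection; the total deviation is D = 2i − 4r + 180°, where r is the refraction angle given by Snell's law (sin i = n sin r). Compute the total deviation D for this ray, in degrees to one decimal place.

140.1°

sin r = sin 67.4° / 1.337 = 0.9232/1.337 = 0.6905; r = 43.67°.
D = 2·67.4° − 4·43.67° + 180° = 134.80° − 174.68° + 180° = 140.12°.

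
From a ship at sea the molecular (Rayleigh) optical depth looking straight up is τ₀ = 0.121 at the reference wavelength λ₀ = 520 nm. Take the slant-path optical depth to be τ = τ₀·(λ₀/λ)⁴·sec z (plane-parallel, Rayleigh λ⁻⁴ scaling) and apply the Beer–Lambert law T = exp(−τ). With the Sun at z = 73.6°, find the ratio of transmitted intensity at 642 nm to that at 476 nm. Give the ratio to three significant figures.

1.53

Airmass: sec 73.6° = 3.5418.
τ(642 nm) = 0.121 × (520/642)⁴ × 3.5418 = 0.121 × 0.4304 × 3.5418 = 0.1845.
τ(476 nm) = 0.121 × (520/476)⁴ × 3.5418 = 0.121 × 1.4242 × 3.5418 = 0.6104.
T(642)/T(476) = exp(τ_B − τ_A) = exp(0.4259) = 1.5310.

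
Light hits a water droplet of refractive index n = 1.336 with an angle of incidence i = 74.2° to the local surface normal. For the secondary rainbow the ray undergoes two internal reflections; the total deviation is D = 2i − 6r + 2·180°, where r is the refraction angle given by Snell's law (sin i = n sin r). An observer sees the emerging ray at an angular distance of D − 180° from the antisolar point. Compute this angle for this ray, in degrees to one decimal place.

sin r = sin 74.2° / 1.336 = 0.9622/1.336 = 0.7202; r = 46.07°.
D = 2·74.2° − 6·46.07° + 2·180° = 148.40° − 276.44° + 360° = 231.96°.
Angle from antisolar point = D − 180° = 51.96°.

52.0°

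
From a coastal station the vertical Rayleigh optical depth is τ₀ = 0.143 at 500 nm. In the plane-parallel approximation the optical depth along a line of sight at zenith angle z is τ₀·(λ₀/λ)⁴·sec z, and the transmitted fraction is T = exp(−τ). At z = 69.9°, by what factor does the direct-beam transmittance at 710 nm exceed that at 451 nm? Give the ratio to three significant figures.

Airmass: sec 69.9° = 2.9099.
τ(710 nm) = 0.143 × (500/710)⁴ × 2.9099 = 0.143 × 0.2459 × 2.9099 = 0.1023.
τ(451 nm) = 0.143 × (500/451)⁴ × 2.9099 = 0.143 × 1.5107 × 2.9099 = 0.6286.
T(710)/T(451) = exp(τ_B − τ_A) = exp(0.5263) = 1.6926.

1.69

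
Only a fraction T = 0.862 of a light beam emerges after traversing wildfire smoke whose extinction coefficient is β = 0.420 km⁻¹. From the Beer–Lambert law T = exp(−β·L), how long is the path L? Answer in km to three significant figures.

0.354 km

Beer–Lambert: T = exp(−βL) ⇒ L = −ln(T)/β = −ln(0.862)/0.420 = 0.1485/0.420 = 0.3536 km.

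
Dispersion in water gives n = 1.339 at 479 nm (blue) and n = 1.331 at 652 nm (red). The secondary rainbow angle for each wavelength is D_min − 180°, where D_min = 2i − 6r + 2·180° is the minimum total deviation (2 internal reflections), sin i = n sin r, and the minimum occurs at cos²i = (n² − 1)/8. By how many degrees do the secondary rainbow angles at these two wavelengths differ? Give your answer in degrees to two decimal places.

At 479 nm (n = 1.339): cos²i = 0.09912 → i = 71.650°, r = 45.141°, D_min = 232.451°, rainbow angle = 52.451°.
At 652 nm (n = 1.331): cos²i = 0.09645 → i = 71.907°, r = 45.575°, D_min = 230.365°, rainbow angle = 50.365°.
Angular width = |52.451° − 50.365°| = 2.086°.

2.09°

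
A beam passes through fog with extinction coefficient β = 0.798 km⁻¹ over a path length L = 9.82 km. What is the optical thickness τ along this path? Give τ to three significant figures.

7.84

τ = β·L = 0.798 × 9.82 = 7.8364.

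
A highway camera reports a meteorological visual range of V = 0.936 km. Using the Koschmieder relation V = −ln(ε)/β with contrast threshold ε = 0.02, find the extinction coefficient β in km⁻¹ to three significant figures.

β = −ln(0.02) / V = 3.912 / 0.936 = 4.1795 km⁻¹.

4.18 km⁻¹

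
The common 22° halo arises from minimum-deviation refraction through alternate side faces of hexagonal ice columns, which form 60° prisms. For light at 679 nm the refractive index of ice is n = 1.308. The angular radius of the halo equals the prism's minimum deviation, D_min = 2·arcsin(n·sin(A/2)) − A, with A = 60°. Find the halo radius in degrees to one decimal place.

21.7°

n·sin(A/2) = 1.308 × sin 30° = 1.308 × 0.5000 = 0.6540.
D_min = 2·arcsin(0.6540) − 60° = 2 × 40.844° − 60° = 21.688°.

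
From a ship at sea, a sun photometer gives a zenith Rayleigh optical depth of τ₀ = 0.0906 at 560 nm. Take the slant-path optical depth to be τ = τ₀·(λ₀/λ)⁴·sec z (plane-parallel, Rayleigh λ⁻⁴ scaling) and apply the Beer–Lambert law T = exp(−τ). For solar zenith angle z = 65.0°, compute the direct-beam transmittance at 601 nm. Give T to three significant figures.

sec 65.0° = 2.3662.
τ = 0.0906 × (560/601)⁴ × 2.3662 = 0.0906 × 0.7538 × 2.3662 = 0.1616.
T = exp(−0.1616) = 0.8508.

0.851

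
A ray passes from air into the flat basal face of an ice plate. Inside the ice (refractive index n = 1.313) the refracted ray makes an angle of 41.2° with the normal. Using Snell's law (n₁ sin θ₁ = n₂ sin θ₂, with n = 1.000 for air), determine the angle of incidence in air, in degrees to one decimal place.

59.9°

Snell: sin θ_i = n · sin θ_r = 1.313 × sin 41.2° = 1.313 × 0.6587 = 0.8649.
θ_i = arcsin(0.8649) = 59.87°.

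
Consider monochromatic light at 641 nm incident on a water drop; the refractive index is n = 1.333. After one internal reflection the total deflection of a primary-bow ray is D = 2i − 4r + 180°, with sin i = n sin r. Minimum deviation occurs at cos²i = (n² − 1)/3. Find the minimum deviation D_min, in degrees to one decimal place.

cos²i = (1.77689 − 1)/3 = 0.25896; i = arccos(0.50888) = 59.410°.
sin r = sin 59.410°/1.333 = 0.64579; r = 40.225°.
D_min = 2·59.410° − 4·40.225° + 180° = 137.922°.

137.9°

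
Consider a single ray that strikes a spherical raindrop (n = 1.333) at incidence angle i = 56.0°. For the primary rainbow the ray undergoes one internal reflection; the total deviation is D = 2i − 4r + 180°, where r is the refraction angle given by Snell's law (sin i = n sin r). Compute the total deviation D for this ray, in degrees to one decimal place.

sin r = sin 56.0° / 1.333 = 0.8290/1.333 = 0.6219; r = 38.46°.
D = 2·56.0° − 4·38.46° + 180° = 112.00° − 153.83° + 180° = 138.17°.

138.2°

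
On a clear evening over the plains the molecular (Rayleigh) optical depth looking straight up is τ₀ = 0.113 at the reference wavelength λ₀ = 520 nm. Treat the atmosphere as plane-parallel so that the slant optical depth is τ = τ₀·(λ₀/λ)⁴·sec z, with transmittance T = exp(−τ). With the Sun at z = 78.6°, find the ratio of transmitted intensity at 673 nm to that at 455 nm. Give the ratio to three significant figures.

Airmass: sec 78.6° = 5.0593.
τ(673 nm) = 0.113 × (520/673)⁴ × 5.0593 = 0.113 × 0.3564 × 5.0593 = 0.2038.
τ(455 nm) = 0.113 × (520/455)⁴ × 5.0593 = 0.113 × 1.7060 × 5.0593 = 0.9753.
T(673)/T(455) = exp(τ_B − τ_A) = exp(0.7715) = 2.1631.

2.16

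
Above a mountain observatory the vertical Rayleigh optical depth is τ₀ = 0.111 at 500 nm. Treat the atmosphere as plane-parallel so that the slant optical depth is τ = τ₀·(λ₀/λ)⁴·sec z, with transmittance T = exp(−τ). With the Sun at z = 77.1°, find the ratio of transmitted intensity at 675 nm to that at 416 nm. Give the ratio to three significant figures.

Airmass: sec 77.1° = 4.4793.
τ(675 nm) = 0.111 × (500/675)⁴ × 4.4793 = 0.111 × 0.3011 × 4.4793 = 0.1497.
τ(416 nm) = 0.111 × (500/416)⁴ × 4.4793 = 0.111 × 2.0869 × 4.4793 = 1.0376.
T(675)/T(416) = exp(τ_B − τ_A) = exp(0.8879) = 2.4301.

2.43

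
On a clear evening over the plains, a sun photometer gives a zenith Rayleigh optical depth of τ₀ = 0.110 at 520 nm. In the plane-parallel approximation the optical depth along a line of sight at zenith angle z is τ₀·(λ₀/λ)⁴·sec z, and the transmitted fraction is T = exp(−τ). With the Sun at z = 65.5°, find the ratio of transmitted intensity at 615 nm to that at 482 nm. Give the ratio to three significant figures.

1.25

Airmass: sec 65.5° = 2.4114.
τ(615 nm) = 0.110 × (520/615)⁴ × 2.4114 = 0.110 × 0.5111 × 2.4114 = 0.1356.
τ(482 nm) = 0.110 × (520/482)⁴ × 2.4114 = 0.110 × 1.3546 × 2.4114 = 0.3593.
T(615)/T(482) = exp(τ_B − τ_A) = exp(0.2238) = 1.2508.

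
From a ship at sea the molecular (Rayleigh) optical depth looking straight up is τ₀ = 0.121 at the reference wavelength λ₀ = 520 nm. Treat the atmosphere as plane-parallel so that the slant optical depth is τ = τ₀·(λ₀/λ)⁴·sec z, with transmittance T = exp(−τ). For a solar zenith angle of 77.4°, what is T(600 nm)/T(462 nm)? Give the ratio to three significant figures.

1.78

Airmass: sec 77.4° = 4.5841.
τ(600 nm) = 0.121 × (520/600)⁴ × 4.5841 = 0.121 × 0.5642 × 4.5841 = 0.3129.
τ(462 nm) = 0.121 × (520/462)⁴ × 4.5841 = 0.121 × 1.6049 × 4.5841 = 0.8902.
T(600)/T(462) = exp(τ_B − τ_A) = exp(0.5773) = 1.7812.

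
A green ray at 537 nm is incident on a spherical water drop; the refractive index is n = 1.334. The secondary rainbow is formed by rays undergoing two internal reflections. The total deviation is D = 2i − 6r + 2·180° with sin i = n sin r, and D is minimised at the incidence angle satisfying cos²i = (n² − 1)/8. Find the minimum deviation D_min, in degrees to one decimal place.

cos²i = (1.77956 − 1)/8 = 0.09744; i = arccos(0.31216) = 71.810°.
sin r = sin 71.810°/1.334 = 0.71217; r = 45.411°.
D_min = 2·71.810° − 6·45.411° + 360° = 231.153°.

231.2°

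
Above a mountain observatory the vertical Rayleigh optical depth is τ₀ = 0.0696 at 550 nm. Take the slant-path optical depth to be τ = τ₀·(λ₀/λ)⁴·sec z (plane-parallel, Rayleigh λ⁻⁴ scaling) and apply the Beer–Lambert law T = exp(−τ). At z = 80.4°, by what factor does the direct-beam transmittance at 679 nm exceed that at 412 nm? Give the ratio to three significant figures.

Airmass: sec 80.4° = 5.9963.
τ(679 nm) = 0.0696 × (550/679)⁴ × 5.9963 = 0.0696 × 0.4305 × 5.9963 = 0.1797.
τ(412 nm) = 0.0696 × (550/412)⁴ × 5.9963 = 0.0696 × 3.1759 × 5.9963 = 1.3254.
T(679)/T(412) = exp(τ_B − τ_A) = exp(1.1458) = 3.1448.

3.14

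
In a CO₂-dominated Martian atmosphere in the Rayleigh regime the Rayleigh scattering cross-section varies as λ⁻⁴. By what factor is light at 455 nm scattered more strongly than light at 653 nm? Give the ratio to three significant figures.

4.24

Rayleigh scattering ∝ λ⁻⁴, so the ratio of coefficients is the inverse fourth power of the wavelength ratio.
σ(455)/σ(653) = (653/455)⁴ = (1.4352)⁴ = 4.242.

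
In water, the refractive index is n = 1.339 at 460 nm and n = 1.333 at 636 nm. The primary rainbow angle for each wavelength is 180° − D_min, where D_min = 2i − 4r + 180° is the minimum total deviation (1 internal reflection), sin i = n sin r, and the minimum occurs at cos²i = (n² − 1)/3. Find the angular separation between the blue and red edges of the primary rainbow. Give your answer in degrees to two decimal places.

0.86°

At 460 nm (n = 1.339): cos²i = 0.26431 → i = 59.062°, r = 39.834°, D_min = 138.786°, rainbow angle = 41.214°.
At 636 nm (n = 1.333): cos²i = 0.25896 → i = 59.410°, r = 40.225°, D_min = 137.922°, rainbow angle = 42.078°.
Angular width = |41.214° − 42.078°| = 0.865°.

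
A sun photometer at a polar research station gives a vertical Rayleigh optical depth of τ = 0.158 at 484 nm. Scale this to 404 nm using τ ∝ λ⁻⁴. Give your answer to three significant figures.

0.325

τ(404 nm) = τ(484 nm) × (484/404)⁴ = 0.158 × (1.1980)⁴ = 0.158 × 2.0599 = 0.3255.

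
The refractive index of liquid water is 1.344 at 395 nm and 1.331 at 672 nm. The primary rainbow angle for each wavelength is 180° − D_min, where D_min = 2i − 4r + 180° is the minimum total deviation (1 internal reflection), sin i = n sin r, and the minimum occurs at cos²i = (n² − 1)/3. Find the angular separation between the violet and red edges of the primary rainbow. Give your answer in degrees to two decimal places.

1.86°

At 395 nm (n = 1.344): cos²i = 0.26878 → i = 58.772°, r = 39.512°, D_min = 139.495°, rainbow angle = 40.505°.
At 672 nm (n = 1.331): cos²i = 0.25719 → i = 59.527°, r = 40.356°, D_min = 137.630°, rainbow angle = 42.370°.
Angular width = |40.505° − 42.370°| = 1.865°.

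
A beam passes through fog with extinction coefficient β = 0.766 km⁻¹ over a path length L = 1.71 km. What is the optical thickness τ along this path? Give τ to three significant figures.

1.31

τ = β·L = 0.766 × 1.71 = 1.3099.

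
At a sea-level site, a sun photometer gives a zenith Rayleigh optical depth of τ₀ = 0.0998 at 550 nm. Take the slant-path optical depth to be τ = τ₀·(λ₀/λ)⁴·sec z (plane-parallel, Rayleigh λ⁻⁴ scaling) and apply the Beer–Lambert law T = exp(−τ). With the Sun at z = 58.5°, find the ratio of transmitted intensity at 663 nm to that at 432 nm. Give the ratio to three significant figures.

1.51

Airmass: sec 58.5° = 1.9139.
τ(663 nm) = 0.0998 × (550/663)⁴ × 1.9139 = 0.0998 × 0.4736 × 1.9139 = 0.0905.
τ(432 nm) = 0.0998 × (550/432)⁴ × 1.9139 = 0.0998 × 2.6273 × 1.9139 = 0.5018.
T(663)/T(432) = exp(τ_B − τ_A) = exp(0.4114) = 1.5089.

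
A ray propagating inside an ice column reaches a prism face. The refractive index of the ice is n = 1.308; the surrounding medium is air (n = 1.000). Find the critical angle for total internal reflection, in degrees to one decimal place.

sin θ_c = n_air / n = 1.000 / 1.308 = 0.7645.
θ_c = arcsin(0.7645) = 49.86°.

49.9°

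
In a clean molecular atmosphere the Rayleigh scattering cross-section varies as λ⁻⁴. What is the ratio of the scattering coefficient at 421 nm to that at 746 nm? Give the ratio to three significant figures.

Rayleigh scattering ∝ λ⁻⁴, so the ratio of coefficients is the inverse fourth power of the wavelength ratio.
σ(421)/σ(746) = (746/421)⁴ = (1.7720)⁴ = 9.859.

9.86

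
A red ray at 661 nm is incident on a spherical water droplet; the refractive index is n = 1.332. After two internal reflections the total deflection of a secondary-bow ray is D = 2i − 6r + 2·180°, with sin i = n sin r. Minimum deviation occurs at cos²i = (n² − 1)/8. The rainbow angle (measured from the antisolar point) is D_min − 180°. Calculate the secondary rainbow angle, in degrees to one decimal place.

cos²i = (1.77422 − 1)/8 = 0.09678; i = arccos(0.31109) = 71.875°.
sin r = sin 71.875°/1.332 = 0.71350; r = 45.520°.
D_min = 2·71.875° − 6·45.520° + 360° = 230.628°.
Rainbow angle = D_min − 180° = 50.628°.

50.6°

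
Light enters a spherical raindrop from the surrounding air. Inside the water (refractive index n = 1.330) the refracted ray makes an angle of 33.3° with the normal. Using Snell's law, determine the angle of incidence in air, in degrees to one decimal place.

Snell: sin θ_i = n · sin θ_r = 1.330 × sin 33.3° = 1.330 × 0.5490 = 0.7302.
θ_i = arcsin(0.7302) = 46.90°.

46.9°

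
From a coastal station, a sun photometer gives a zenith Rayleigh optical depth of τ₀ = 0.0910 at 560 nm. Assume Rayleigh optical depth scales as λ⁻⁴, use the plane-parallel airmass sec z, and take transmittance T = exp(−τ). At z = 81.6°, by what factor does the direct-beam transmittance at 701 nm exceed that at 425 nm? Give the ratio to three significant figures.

5.07

Airmass: sec 81.6° = 6.8454.
τ(701 nm) = 0.0910 × (560/701)⁴ × 6.8454 = 0.0910 × 0.4073 × 6.8454 = 0.2537.
τ(425 nm) = 0.0910 × (560/425)⁴ × 6.8454 = 0.0910 × 3.0144 × 6.8454 = 1.8778.
T(701)/T(425) = exp(τ_B − τ_A) = exp(1.6241) = 5.0736.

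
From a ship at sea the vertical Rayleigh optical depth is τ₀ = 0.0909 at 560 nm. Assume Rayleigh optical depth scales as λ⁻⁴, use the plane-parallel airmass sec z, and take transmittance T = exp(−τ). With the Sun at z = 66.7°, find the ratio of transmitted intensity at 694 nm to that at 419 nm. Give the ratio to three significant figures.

1.89

Airmass: sec 66.7° = 2.5282.
τ(694 nm) = 0.0909 × (560/694)⁴ × 2.5282 = 0.0909 × 0.4239 × 2.5282 = 0.0974.
τ(419 nm) = 0.0909 × (560/419)⁴ × 2.5282 = 0.0909 × 3.1908 × 2.5282 = 0.7333.
T(694)/T(419) = exp(τ_B − τ_A) = exp(0.6358) = 1.8886.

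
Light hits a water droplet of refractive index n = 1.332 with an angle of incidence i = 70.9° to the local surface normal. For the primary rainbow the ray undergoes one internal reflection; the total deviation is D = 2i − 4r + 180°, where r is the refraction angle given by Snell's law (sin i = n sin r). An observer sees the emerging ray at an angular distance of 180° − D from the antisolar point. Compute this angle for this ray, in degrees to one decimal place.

39.0°

sin r = sin 70.9° / 1.332 = 0.9449/1.332 = 0.7094; r = 45.19°.
D = 2·70.9° − 4·45.19° + 180° = 141.80° − 180.75° + 180° = 141.05°.
Angle from antisolar point = 180° − D = 38.95°.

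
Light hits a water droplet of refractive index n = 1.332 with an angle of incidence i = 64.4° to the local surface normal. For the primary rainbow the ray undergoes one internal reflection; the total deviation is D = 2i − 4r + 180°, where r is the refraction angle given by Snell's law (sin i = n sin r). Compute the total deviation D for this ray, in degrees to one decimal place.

138.3°

sin r = sin 64.4° / 1.332 = 0.9018/1.332 = 0.6771; r = 42.61°.
D = 2·64.4° − 4·42.61° + 180° = 128.80° − 170.45° + 180° = 138.35°.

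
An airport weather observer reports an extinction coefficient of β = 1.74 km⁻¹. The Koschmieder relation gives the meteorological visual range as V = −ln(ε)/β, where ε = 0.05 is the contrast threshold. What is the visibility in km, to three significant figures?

V = −ln(0.05) / 1.74 = 2.996 / 1.74 = 1.7217 km.

1.72 km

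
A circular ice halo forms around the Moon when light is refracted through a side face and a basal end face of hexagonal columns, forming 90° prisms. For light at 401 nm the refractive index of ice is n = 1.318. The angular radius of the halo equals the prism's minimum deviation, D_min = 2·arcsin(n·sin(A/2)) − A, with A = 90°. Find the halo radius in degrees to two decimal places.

n·sin(A/2) = 1.318 × sin 45° = 1.318 × 0.7071 = 0.9320.
D_min = 2·arcsin(0.9320) − 90° = 2 × 68.743° − 90° = 47.487°.

47.49°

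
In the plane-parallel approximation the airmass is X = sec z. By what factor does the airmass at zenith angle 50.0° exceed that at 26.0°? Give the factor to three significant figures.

1.40

X(50.0°)/X(26.0°) = sec 50.0° / sec 26.0° = cos 26.0° / cos 50.0° = 0.8988/0.6428 = 1.3983.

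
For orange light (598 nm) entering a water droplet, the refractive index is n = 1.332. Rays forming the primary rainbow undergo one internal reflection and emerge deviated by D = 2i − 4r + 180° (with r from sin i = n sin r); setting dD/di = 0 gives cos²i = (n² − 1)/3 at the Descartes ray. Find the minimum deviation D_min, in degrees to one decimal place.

cos²i = (1.77422 − 1)/3 = 0.25807; i = arccos(0.50801) = 59.469°.
sin r = sin 59.469°/1.332 = 0.64666; r = 40.290°.
D_min = 2·59.469° − 4·40.290° + 180° = 137.776°.

137.8°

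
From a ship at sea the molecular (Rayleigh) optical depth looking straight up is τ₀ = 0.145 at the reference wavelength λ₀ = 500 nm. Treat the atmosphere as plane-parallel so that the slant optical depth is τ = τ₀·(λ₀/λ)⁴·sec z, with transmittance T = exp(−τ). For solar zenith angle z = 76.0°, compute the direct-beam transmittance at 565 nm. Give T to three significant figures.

sec 76.0° = 4.1336.
τ = 0.145 × (500/565)⁴ × 4.1336 = 0.145 × 0.6133 × 4.1336 = 0.3676.
T = exp(−0.3676) = 0.6924.

0.692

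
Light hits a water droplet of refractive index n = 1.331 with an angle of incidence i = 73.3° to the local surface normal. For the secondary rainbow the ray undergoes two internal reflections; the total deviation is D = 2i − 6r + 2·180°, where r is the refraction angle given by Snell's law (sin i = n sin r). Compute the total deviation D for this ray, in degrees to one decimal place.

sin r = sin 73.3° / 1.331 = 0.9578/1.331 = 0.7196; r = 46.02°.
D = 2·73.3° − 6·46.02° + 2·180° = 146.60° − 276.14° + 360° = 230.46°.

230.5°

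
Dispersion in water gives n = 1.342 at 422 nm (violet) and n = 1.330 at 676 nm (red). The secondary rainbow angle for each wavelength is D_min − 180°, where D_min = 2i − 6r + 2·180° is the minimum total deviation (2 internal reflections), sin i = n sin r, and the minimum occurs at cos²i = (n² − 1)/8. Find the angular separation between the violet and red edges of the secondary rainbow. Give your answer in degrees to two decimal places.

3.12°

At 422 nm (n = 1.342): cos²i = 0.10012 → i = 71.554°, r = 44.981°, D_min = 233.222°, rainbow angle = 53.222°.
At 676 nm (n = 1.330): cos²i = 0.09611 → i = 71.940°, r = 45.630°, D_min = 230.101°, rainbow angle = 50.101°.
Angular width = |53.222° − 50.101°| = 3.121°.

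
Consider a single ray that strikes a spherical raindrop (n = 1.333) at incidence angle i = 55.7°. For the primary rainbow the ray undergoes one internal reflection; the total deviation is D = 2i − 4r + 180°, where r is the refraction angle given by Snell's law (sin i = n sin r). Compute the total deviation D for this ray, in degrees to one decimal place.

sin r = sin 55.7° / 1.333 = 0.8261/1.333 = 0.6197; r = 38.30°.
D = 2·55.7° − 4·38.30° + 180° = 111.40° − 153.19° + 180° = 138.21°.

138.2°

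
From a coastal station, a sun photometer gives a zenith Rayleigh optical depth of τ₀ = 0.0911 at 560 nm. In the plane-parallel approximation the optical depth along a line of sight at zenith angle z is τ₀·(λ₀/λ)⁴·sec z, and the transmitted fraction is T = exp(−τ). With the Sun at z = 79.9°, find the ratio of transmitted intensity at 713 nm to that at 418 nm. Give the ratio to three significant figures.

Airmass: sec 79.9° = 5.7023.
τ(713 nm) = 0.0911 × (560/713)⁴ × 5.7023 = 0.0911 × 0.3805 × 5.7023 = 0.1977.
τ(418 nm) = 0.0911 × (560/418)⁴ × 5.7023 = 0.0911 × 3.2214 × 5.7023 = 1.6735.
T(713)/T(418) = exp(τ_B − τ_A) = exp(1.4758) = 4.3745.

4.37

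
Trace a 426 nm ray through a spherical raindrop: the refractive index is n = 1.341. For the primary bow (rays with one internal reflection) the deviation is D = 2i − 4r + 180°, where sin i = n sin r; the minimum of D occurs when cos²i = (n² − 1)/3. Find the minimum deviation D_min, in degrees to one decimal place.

139.1°

cos²i = (1.79828 − 1)/3 = 0.26609; i = arccos(0.51584) = 58.946°.
sin r = sin 58.946°/1.341 = 0.63884; r = 39.705°.
D_min = 2·58.946° − 4·39.705° + 180° = 139.071°.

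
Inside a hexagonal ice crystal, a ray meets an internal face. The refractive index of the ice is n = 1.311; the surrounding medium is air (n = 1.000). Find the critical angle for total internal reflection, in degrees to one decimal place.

49.7°

sin θ_c = n_air / n = 1.000 / 1.311 = 0.7628.
θ_c = arcsin(0.7628) = 49.71°.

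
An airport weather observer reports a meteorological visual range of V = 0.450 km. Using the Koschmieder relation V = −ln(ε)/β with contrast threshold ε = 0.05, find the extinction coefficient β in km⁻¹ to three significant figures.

β = −ln(0.05) / V = 2.996 / 0.450 = 6.6572 km⁻¹.

6.66 km⁻¹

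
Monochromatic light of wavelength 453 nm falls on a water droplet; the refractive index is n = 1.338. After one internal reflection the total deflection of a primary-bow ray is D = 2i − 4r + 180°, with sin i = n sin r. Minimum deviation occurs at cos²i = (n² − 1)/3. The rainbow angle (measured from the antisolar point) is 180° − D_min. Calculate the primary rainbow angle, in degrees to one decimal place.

cos²i = (1.79024 − 1)/3 = 0.26341; i = arccos(0.51324) = 59.120°.
sin r = sin 59.120°/1.338 = 0.64144; r = 39.899°.
D_min = 2·59.120° − 4·39.899° + 180° = 138.643°.
Rainbow angle = 180° − D_min = 41.357°.

41.4°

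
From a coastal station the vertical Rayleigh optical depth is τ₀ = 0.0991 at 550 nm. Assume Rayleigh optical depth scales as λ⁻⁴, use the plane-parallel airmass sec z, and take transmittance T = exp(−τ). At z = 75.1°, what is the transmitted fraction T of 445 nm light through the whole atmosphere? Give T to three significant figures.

sec 75.1° = 3.8890.
τ = 0.0991 × (550/445)⁴ × 3.8890 = 0.0991 × 2.3335 × 3.8890 = 0.8993.
T = exp(−0.8993) = 0.4068.

0.407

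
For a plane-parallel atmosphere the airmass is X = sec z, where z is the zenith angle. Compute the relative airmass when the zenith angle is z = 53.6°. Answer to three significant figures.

X = sec z = 1/cos 53.6° = 1/0.5934 = 1.6852.

1.69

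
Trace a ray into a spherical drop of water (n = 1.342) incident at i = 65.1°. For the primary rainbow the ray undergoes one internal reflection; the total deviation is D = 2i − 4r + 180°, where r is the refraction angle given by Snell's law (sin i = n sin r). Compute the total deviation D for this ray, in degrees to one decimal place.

140.1°

sin r = sin 65.1° / 1.342 = 0.9070/1.342 = 0.6759; r = 42.52°.
D = 2·65.1° − 4·42.52° + 180° = 130.20° − 170.09° + 180° = 140.11°.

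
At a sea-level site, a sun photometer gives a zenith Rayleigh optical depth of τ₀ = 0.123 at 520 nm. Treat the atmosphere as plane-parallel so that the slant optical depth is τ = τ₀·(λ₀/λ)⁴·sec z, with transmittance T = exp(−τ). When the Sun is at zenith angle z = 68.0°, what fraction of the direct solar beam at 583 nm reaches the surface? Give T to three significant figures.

sec 68.0° = 2.6695.
τ = 0.123 × (520/583)⁴ × 2.6695 = 0.123 × 0.6329 × 2.6695 = 0.2078.
T = exp(−0.2078) = 0.8124.

0.812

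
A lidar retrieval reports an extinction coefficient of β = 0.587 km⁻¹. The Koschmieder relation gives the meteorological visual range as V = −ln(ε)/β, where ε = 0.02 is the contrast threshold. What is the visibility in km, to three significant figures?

V = −ln(0.02) / 0.587 = 3.912 / 0.587 = 6.6644 km.

6.66 km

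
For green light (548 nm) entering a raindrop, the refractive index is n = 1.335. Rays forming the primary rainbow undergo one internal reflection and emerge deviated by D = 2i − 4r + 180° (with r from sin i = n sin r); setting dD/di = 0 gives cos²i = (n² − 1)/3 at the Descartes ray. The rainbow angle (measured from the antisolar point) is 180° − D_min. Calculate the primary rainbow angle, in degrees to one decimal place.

cos²i = (1.78222 − 1)/3 = 0.26074; i = arccos(0.51063) = 59.294°.
sin r = sin 59.294°/1.335 = 0.64405; r = 40.094°.
D_min = 2·59.294° − 4·40.094° + 180° = 138.212°.
Rainbow angle = 180° − D_min = 41.788°.

41.8°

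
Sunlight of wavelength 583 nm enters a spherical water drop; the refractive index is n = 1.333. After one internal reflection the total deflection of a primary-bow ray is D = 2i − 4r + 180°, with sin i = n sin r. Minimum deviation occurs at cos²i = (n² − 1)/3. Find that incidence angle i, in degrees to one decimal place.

cos²i = (1.333² − 1)/3 = (1.77689 − 1)/3 = 0.25896.
cos i = 0.50888, so i = 59.410°.

59.4°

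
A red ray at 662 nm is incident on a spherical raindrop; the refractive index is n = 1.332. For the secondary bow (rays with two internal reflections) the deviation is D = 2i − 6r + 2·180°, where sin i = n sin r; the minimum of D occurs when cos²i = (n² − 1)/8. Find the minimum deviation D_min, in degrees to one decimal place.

230.6°

cos²i = (1.77422 − 1)/8 = 0.09678; i = arccos(0.31109) = 71.875°.
sin r = sin 71.875°/1.332 = 0.71350; r = 45.520°.
D_min = 2·71.875° − 6·45.520° + 360° = 230.628°.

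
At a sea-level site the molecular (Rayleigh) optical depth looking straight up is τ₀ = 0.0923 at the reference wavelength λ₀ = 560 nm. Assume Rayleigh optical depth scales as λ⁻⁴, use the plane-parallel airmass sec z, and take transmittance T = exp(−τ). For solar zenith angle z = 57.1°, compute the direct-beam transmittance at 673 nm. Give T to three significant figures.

0.922

sec 57.1° = 1.8410.
τ = 0.0923 × (560/673)⁴ × 1.8410 = 0.0923 × 0.4794 × 1.8410 = 0.0815.
T = exp(−0.0815) = 0.9218.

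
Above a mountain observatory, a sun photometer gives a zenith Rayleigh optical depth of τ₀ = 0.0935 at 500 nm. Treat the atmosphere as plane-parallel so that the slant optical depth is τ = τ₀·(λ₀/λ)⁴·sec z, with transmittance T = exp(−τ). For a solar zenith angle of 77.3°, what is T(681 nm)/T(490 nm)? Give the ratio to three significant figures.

Airmass: sec 77.3° = 4.5486.
τ(681 nm) = 0.0935 × (500/681)⁴ × 4.5486 = 0.0935 × 0.2906 × 4.5486 = 0.1236.
τ(490 nm) = 0.0935 × (500/490)⁴ × 4.5486 = 0.0935 × 1.0842 × 4.5486 = 0.4611.
T(681)/T(490) = exp(τ_B − τ_A) = exp(0.3375) = 1.4014.

1.40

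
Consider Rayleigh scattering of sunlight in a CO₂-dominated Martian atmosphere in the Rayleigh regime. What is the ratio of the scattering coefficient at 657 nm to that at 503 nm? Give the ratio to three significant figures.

Rayleigh scattering ∝ λ⁻⁴, so the ratio of coefficients is the inverse fourth power of the wavelength ratio.
σ(657)/σ(503) = (503/657)⁴ = (0.7656)⁴ = 0.3436.

0.344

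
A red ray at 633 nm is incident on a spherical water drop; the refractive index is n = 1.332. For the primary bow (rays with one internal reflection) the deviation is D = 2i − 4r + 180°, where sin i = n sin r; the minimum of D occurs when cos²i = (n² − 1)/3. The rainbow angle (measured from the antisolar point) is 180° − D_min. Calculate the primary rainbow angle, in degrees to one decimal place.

cos²i = (1.77422 − 1)/3 = 0.25807; i = arccos(0.50801) = 59.469°.
sin r = sin 59.469°/1.332 = 0.64666; r = 40.290°.
D_min = 2·59.469° − 4·40.290° + 180° = 137.776°.
Rainbow angle = 180° − D_min = 42.224°.

42.2°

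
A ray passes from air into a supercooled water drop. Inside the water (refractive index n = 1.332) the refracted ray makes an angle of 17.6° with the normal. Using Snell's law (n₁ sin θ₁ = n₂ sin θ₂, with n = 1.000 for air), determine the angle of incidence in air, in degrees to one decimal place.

23.8°

Snell: sin θ_i = n · sin θ_r = 1.332 × sin 17.6° = 1.332 × 0.3024 = 0.4028.
θ_i = arcsin(0.4028) = 23.75°.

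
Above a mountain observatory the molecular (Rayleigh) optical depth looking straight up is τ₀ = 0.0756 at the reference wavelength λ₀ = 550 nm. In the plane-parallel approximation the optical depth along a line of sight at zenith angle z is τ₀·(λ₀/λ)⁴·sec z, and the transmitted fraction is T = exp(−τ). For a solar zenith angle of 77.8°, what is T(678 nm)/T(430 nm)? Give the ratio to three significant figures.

2.23

Airmass: sec 77.8° = 4.7321.
τ(678 nm) = 0.0756 × (550/678)⁴ × 4.7321 = 0.0756 × 0.4330 × 4.7321 = 0.1549.
τ(430 nm) = 0.0756 × (550/430)⁴ × 4.7321 = 0.0756 × 2.6766 × 4.7321 = 0.9575.
T(678)/T(430) = exp(τ_B − τ_A) = exp(0.8026) = 2.2313.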